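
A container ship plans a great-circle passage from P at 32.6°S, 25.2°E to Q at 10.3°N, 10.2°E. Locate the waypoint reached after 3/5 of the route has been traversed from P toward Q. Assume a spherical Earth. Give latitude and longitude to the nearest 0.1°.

≈ 6.9°S, 15.7°E

Write both endpoints as unit vectors p₁, p₂ with components (cos φ cos λ, cos φ sin λ, sin φ).
The central angle between the endpoints is δ = arccos(p₁·p₂) ≈ 0.789 rad (45.2°).
Interpolate at f = 3/5 with slerp weights a = sin((1−f)δ)/sin δ ≈ 0.437, b = sin(fδ)/sin δ ≈ 0.642.
p = a·p₁ + b·p₂ ≈ (0.956, 0.269, -0.121); φ = arcsin(p_z) ≈ -6.94°, λ = atan2(p_y, p_x) ≈ 15.71°.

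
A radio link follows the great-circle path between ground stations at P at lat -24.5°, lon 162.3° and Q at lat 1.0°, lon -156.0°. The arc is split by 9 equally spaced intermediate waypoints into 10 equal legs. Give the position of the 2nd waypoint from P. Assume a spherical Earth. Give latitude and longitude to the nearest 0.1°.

≈ lat -20.0°, lon 171.4°

From cos δ = sin φ₁ sin φ₂ + cos φ₁ cos φ₂ cos Δλ, the central angle is δ ≈ 0.834 rad (47.8°).
Interpolate at f = 2/10 with slerp weights a = sin((1−f)δ)/sin δ ≈ 0.835, b = sin(fδ)/sin δ ≈ 0.224.
p = a·p₁ + b·p₂ ≈ (-0.929, 0.140, -0.343); φ = arcsin(p_z) ≈ -20.03°, λ = atan2(p_y, p_x) ≈ 171.43°.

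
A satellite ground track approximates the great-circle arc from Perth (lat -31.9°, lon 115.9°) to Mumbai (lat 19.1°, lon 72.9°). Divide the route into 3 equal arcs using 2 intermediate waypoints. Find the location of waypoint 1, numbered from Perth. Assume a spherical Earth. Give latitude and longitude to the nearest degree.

≈ lat -16°, lon 100°

Convert each endpoint to a unit vector on the sphere (x = cos φ cos λ, y = cos φ sin λ, z = sin φ).
The central angle between the endpoints is δ = arccos(p₁·p₂) ≈ 1.144 rad (65.6°).
Interpolate at f = 1/3 with slerp weights a = sin((1−f)δ)/sin δ ≈ 0.759, b = sin(fδ)/sin δ ≈ 0.409.
p = a·p₁ + b·p₂ ≈ (-0.168, 0.949, -0.267); φ = arcsin(p_z) ≈ -15.50°, λ = atan2(p_y, p_x) ≈ 100.03°.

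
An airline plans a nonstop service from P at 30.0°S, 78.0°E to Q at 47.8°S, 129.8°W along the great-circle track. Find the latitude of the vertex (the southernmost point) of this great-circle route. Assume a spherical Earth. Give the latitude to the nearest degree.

The great circle lies in the plane with unit normal n̂ = (p₁ × p₂)/|p₁ × p₂|.
Here n̂_z ≈ +0.274; the vertex latitude is φ_max = arccos|n̂_z| ≈ 74.1°.
Check via Clairaut: cos φ_max = |cos φ₁| · sin C = cos(30.0°)·sin(161.5°) ≈ 0.274, again giving ≈ 74.1°.

≈ 74°S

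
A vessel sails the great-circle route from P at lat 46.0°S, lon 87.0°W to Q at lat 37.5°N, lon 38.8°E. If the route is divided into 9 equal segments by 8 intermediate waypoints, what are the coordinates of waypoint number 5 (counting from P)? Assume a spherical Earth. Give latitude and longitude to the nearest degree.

≈ lat 4°S, lon 11°W

Convert each endpoint to a unit vector on the sphere (x = cos φ cos λ, y = cos φ sin λ, z = sin φ).
The central angle between the endpoints is δ = arccos(p₁·p₂) ≈ 2.435 rad (139.5°).
Interpolate at f = 5/9 with slerp weights a = sin((1−f)δ)/sin δ ≈ 1.359, b = sin(fδ)/sin δ ≈ 1.503.
p = a·p₁ + b·p₂ ≈ (0.979, -0.196, -0.063); φ = arcsin(p_z) ≈ -3.60°, λ = atan2(p_y, p_x) ≈ -11.31°.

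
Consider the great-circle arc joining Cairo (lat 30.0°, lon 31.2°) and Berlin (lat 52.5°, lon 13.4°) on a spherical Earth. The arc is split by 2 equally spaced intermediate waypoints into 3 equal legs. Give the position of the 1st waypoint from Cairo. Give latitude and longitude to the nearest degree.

Write both endpoints as unit vectors p₁, p₂ with components (cos φ cos λ, cos φ sin λ, sin φ).
The central angle between the endpoints is δ = arccos(p₁·p₂) ≈ 0.454 rad (26.0°).
Interpolate at f = 1/3 with slerp weights a = sin((1−f)δ)/sin δ ≈ 0.680, b = sin(fδ)/sin δ ≈ 0.344.
p = a·p₁ + b·p₂ ≈ (0.707, 0.353, 0.613); φ = arcsin(p_z) ≈ 37.77°, λ = atan2(p_y, p_x) ≈ 26.56°.

≈ lat 38°, lon 27°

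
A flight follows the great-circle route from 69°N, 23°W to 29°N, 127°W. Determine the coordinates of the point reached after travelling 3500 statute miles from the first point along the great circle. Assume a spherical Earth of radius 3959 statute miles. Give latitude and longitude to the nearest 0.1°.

Write both endpoints as unit vectors p₁, p₂ with components (cos φ cos λ, cos φ sin λ, sin φ).
The central angle between the endpoints is δ = arccos(p₁·p₂) ≈ 1.184 rad (67.9°). The total great-circle distance is δ·R ≈ 1.184 × 3959 ≈ 4689 mi, so the target fraction is f = 3500/4689 ≈ 0.746.
Interpolate at f ≈ 0.746 with slerp weights a = sin((1−f)δ)/sin δ ≈ 0.319, b = sin(fδ)/sin δ ≈ 0.835.
p = a·p₁ + b·p₂ ≈ (-0.334, -0.628, 0.703); φ = arcsin(p_z) ≈ 44.67°, λ = atan2(p_y, p_x) ≈ -118.01°.

≈ 44.7°N, 118.0°W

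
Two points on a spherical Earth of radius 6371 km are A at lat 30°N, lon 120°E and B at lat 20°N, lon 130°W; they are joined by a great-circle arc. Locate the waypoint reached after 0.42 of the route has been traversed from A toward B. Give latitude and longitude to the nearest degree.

The haversine formula gives a central angle δ ≈ 1.678 rad (96.2°) between the endpoints.
Interpolate at f = 0.42 with slerp weights a = sin((1−f)δ)/sin δ ≈ 0.832, b = sin(fδ)/sin δ ≈ 0.652.
p = a·p₁ + b·p₂ ≈ (-0.754, 0.155, 0.639); φ = arcsin(p_z) ≈ 39.70°, λ = atan2(p_y, p_x) ≈ 168.41°.

≈ lat 40°N, lon 168°E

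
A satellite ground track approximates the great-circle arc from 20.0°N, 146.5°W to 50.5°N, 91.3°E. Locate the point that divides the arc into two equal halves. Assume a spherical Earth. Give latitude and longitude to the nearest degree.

≈ 54°N, 172°E

From cos δ = sin φ₁ sin φ₂ + cos φ₁ cos φ₂ cos Δλ, the central angle is δ ≈ 1.625 rad (93.1°).
Interpolate at f = 1/2 with slerp weights a = sin((1−f)δ)/sin δ ≈ 0.727, b = sin(fδ)/sin δ ≈ 0.727.
p = a·p₁ + b·p₂ ≈ (-0.580, 0.085, 0.810); φ = arcsin(p_z) ≈ 54.08°, λ = atan2(p_y, p_x) ≈ 171.64°.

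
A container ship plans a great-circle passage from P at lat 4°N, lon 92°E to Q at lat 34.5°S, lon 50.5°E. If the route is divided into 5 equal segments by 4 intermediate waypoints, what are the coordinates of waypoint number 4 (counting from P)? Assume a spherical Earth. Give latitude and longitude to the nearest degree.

From cos δ = sin φ₁ sin φ₂ + cos φ₁ cos φ₂ cos Δλ, the central angle is δ ≈ 0.957 rad (54.8°).
Interpolate at f = 4/5 with slerp weights a = sin((1−f)δ)/sin δ ≈ 0.233, b = sin(fδ)/sin δ ≈ 0.848.
p = a·p₁ + b·p₂ ≈ (0.436, 0.771, -0.464); φ = arcsin(p_z) ≈ -27.64°, λ = atan2(p_y, p_x) ≈ 60.50°.

≈ lat 28°S, lon 60°E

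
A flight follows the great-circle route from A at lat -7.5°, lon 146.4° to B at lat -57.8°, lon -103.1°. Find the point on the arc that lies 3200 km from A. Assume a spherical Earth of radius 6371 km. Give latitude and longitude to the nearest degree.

Convert each endpoint to a unit vector on the sphere (x = cos φ cos λ, y = cos φ sin λ, z = sin φ).
The central angle between the endpoints is δ = arccos(p₁·p₂) ≈ 1.645 rad (94.3°). The total great-circle distance is δ·R ≈ 1.645 × 6371 ≈ 10483 km, so the target fraction is f = 3200/10483 ≈ 0.305.
Interpolate at f ≈ 0.305 with slerp weights a = sin((1−f)δ)/sin δ ≈ 0.912, b = sin(fδ)/sin δ ≈ 0.483.
p = a·p₁ + b·p₂ ≈ (-0.812, 0.250, -0.528); φ = arcsin(p_z) ≈ -31.84°, λ = atan2(p_y, p_x) ≈ 162.88°.

≈ lat -32°, lon 163°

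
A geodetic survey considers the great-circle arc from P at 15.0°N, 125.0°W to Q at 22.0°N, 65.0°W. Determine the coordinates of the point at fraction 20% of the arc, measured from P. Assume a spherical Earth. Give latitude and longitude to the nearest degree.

Write both endpoints as unit vectors p₁, p₂ with components (cos φ cos λ, cos φ sin λ, sin φ).
The central angle between the endpoints is δ = arccos(p₁·p₂) ≈ 0.995 rad (57.0°).
Interpolate at f = 0.20 with slerp weights a = sin((1−f)δ)/sin δ ≈ 0.852, b = sin(fδ)/sin δ ≈ 0.236.
p = a·p₁ + b·p₂ ≈ (-0.380, -0.872, 0.309); φ = arcsin(p_z) ≈ 17.99°, λ = atan2(p_y, p_x) ≈ -113.52°.

≈ 18°N, 114°W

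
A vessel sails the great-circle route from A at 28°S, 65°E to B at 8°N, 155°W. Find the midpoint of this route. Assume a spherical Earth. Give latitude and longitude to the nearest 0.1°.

≈ 27.0°S, 143.9°E

Write both endpoints as unit vectors p₁, p₂ with components (cos φ cos λ, cos φ sin λ, sin φ).
The central angle between the endpoints is δ = arccos(p₁·p₂) ≈ 2.397 rad (137.3°).
Interpolate at f = 1/2 with slerp weights a = sin((1−f)δ)/sin δ ≈ 1.374, b = sin(fδ)/sin δ ≈ 1.374.
p = a·p₁ + b·p₂ ≈ (-0.720, 0.524, -0.454); φ = arcsin(p_z) ≈ -26.99°, λ = atan2(p_y, p_x) ≈ 143.95°.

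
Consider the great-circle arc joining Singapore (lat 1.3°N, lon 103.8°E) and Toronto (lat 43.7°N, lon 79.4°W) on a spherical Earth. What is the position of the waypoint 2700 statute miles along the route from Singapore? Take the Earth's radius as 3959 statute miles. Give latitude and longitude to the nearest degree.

Convert each endpoint to a unit vector on the sphere (x = cos φ cos λ, y = cos φ sin λ, z = sin φ).
The central angle between the endpoints is δ = arccos(p₁·p₂) ≈ 2.355 rad (134.9°). The total great-circle distance is δ·R ≈ 2.355 × 3959 ≈ 9322 mi, so the target fraction is f = 2700/9322 ≈ 0.290.
Interpolate at f ≈ 0.290 with slerp weights a = sin((1−f)δ)/sin δ ≈ 1.405, b = sin(fδ)/sin δ ≈ 0.890.
p = a·p₁ + b·p₂ ≈ (-0.217, 0.731, 0.647); φ = arcsin(p_z) ≈ 40.30°, λ = atan2(p_y, p_x) ≈ 106.50°.

≈ lat 40°N, lon 106°E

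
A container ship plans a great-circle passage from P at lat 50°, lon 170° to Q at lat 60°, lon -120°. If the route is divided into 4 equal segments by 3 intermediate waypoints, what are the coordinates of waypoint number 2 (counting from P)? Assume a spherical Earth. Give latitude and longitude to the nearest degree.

Write both endpoints as unit vectors p₁, p₂ with components (cos φ cos λ, cos φ sin λ, sin φ).
The central angle between the endpoints is δ = arccos(p₁·p₂) ≈ 0.687 rad (39.3°).
Interpolate at f = 2/4 with slerp weights a = sin((1−f)δ)/sin δ ≈ 0.531, b = sin(fδ)/sin δ ≈ 0.531.
p = a·p₁ + b·p₂ ≈ (-0.469, -0.171, 0.867); φ = arcsin(p_z) ≈ 60.07°, λ = atan2(p_y, p_x) ≈ -160.00°.

≈ lat 60°, lon -160°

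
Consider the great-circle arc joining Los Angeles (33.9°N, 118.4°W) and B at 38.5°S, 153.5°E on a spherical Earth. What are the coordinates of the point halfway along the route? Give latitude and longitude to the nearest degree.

Write both endpoints as unit vectors p₁, p₂ with components (cos φ cos λ, cos φ sin λ, sin φ).
The central angle between the endpoints is δ = arccos(p₁·p₂) ≈ 1.903 rad (109.0°).
Interpolate at f = 1/2 with slerp weights a = sin((1−f)δ)/sin δ ≈ 0.861, b = sin(fδ)/sin δ ≈ 0.861.
p = a·p₁ + b·p₂ ≈ (-0.943, -0.328, -0.056); φ = arcsin(p_z) ≈ -3.20°, λ = atan2(p_y, p_x) ≈ -160.82°.

≈ 3°S, 161°W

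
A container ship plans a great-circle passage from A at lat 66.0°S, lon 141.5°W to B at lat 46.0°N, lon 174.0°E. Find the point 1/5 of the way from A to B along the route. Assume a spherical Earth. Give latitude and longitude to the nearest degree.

Convert each endpoint to a unit vector on the sphere (x = cos φ cos λ, y = cos φ sin λ, z = sin φ).
The central angle between the endpoints is δ = arccos(p₁·p₂) ≈ 2.044 rad (117.1°).
Interpolate at f = 1/5 with slerp weights a = sin((1−f)δ)/sin δ ≈ 1.121, b = sin(fδ)/sin δ ≈ 0.447.
p = a·p₁ + b·p₂ ≈ (-0.665, -0.251, -0.703); φ = arcsin(p_z) ≈ -44.66°, λ = atan2(p_y, p_x) ≈ -159.30°.

≈ lat 45°S, lon 159°W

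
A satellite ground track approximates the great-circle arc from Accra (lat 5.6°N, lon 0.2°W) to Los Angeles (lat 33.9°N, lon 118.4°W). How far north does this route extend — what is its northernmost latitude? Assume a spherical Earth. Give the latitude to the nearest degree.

≈ 39°N

The great circle lies in the plane with unit normal n̂ = (p₁ × p₂)/|p₁ × p₂|.
Here n̂_z ≈ -0.773; the vertex latitude is φ_max = arccos|n̂_z| ≈ 39.4°.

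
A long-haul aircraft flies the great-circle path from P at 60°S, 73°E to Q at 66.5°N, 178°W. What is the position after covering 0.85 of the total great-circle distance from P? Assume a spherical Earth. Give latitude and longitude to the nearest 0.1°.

≈ 52.2°N, 147.0°E

The haversine formula gives a central angle δ ≈ 2.604 rad (149.2°) between the endpoints.
Interpolate at f = 0.85 with slerp weights a = sin((1−f)δ)/sin δ ≈ 0.744, b = sin(fδ)/sin δ ≈ 1.564.
p = a·p₁ + b·p₂ ≈ (-0.514, 0.334, 0.790); φ = arcsin(p_z) ≈ 52.17°, λ = atan2(p_y, p_x) ≈ 147.01°.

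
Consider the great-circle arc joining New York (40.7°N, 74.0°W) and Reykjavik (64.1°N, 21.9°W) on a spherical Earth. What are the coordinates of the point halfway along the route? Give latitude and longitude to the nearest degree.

Convert each endpoint to a unit vector on the sphere (x = cos φ cos λ, y = cos φ sin λ, z = sin φ).
The central angle between the endpoints is δ = arccos(p₁·p₂) ≈ 0.660 rad (37.8°).
Interpolate at f = 1/2 with slerp weights a = sin((1−f)δ)/sin δ ≈ 0.529, b = sin(fδ)/sin δ ≈ 0.529.
p = a·p₁ + b·p₂ ≈ (0.325, -0.471, 0.820); φ = arcsin(p_z) ≈ 55.09°, λ = atan2(p_y, p_x) ≈ -55.44°.

≈ 55°N, 55°W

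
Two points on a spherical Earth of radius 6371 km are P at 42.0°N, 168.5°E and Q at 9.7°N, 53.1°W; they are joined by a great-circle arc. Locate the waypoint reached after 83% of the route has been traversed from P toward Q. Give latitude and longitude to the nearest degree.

The haversine formula gives a central angle δ ≈ 2.021 rad (115.8°) between the endpoints.
Interpolate at f = 0.83 with slerp weights a = sin((1−f)δ)/sin δ ≈ 0.374, b = sin(fδ)/sin δ ≈ 1.104.
p = a·p₁ + b·p₂ ≈ (0.381, -0.815, 0.436); φ = arcsin(p_z) ≈ 25.87°, λ = atan2(p_y, p_x) ≈ -64.94°.

≈ 26°N, 65°W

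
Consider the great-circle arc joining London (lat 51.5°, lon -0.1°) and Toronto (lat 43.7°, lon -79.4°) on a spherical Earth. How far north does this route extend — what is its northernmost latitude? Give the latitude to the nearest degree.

≈ 56°

The great circle lies in the plane with unit normal n̂ = (p₁ × p₂)/|p₁ × p₂|.
Here n̂_z ≈ -0.566; the vertex latitude is φ_max = arccos|n̂_z| ≈ 55.5°.
Check via Clairaut: cos φ_max = |cos φ₁| · sin C = cos(51.5°)·sin(65.4°) ≈ 0.566, again giving ≈ 55.5°.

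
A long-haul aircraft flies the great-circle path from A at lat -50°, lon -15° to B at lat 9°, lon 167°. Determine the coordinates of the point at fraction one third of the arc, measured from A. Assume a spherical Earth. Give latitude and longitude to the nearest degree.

≈ lat -83°, lon -176°

Write both endpoints as unit vectors p₁, p₂ with components (cos φ cos λ, cos φ sin λ, sin φ).
The central angle between the endpoints is δ = arccos(p₁·p₂) ≈ 2.425 rad (139.0°).
Interpolate at f = 1/3 with slerp weights a = sin((1−f)δ)/sin δ ≈ 1.522, b = sin(fδ)/sin δ ≈ 1.102.
p = a·p₁ + b·p₂ ≈ (-0.115, -0.008, -0.993); φ = arcsin(p_z) ≈ -83.35°, λ = atan2(p_y, p_x) ≈ -175.85°.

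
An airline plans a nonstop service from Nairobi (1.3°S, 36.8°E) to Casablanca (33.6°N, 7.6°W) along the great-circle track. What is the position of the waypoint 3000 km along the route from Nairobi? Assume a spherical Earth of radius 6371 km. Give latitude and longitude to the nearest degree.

Convert each endpoint to a unit vector on the sphere (x = cos φ cos λ, y = cos φ sin λ, z = sin φ).
The central angle between the endpoints is δ = arccos(p₁·p₂) ≈ 0.949 rad (54.4°). The total great-circle distance is δ·R ≈ 0.949 × 6371 ≈ 6047 km, so the target fraction is f = 3000/6047 ≈ 0.496.
Interpolate at f ≈ 0.496 with slerp weights a = sin((1−f)δ)/sin δ ≈ 0.566, b = sin(fδ)/sin δ ≈ 0.558.
p = a·p₁ + b·p₂ ≈ (0.914, 0.278, 0.296); φ = arcsin(p_z) ≈ 17.22°, λ = atan2(p_y, p_x) ≈ 16.89°.

≈ 17°N, 17°E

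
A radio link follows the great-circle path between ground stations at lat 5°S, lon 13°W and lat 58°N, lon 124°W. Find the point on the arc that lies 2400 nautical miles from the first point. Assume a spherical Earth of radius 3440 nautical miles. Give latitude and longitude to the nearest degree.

Convert each endpoint to a unit vector on the sphere (x = cos φ cos λ, y = cos φ sin λ, z = sin φ).
The central angle between the endpoints is δ = arccos(p₁·p₂) ≈ 1.837 rad (105.3°). The total great-circle distance is δ·R ≈ 1.837 × 3440 ≈ 6319 nmi, so the target fraction is f = 2400/6319 ≈ 0.380.
Interpolate at f ≈ 0.380 with slerp weights a = sin((1−f)δ)/sin δ ≈ 0.942, b = sin(fδ)/sin δ ≈ 0.666.
p = a·p₁ + b·p₂ ≈ (0.717, -0.504, 0.483); φ = arcsin(p_z) ≈ 28.86°, λ = atan2(p_y, p_x) ≈ -35.10°.

≈ lat 29°N, lon 35°W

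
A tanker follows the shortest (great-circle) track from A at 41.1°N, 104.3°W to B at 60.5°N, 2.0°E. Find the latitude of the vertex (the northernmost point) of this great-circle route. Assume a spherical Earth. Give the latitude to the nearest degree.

≈ 66°N

The great circle lies in the plane with unit normal n̂ = (p₁ × p₂)/|p₁ × p₂|.
Here n̂_z ≈ +0.403; the vertex latitude is φ_max = arccos|n̂_z| ≈ 66.2°.
Check via Clairaut: cos φ_max = |cos φ₁| · sin C = cos(41.1°)·sin(32.3°) ≈ 0.403, again giving ≈ 66.2°.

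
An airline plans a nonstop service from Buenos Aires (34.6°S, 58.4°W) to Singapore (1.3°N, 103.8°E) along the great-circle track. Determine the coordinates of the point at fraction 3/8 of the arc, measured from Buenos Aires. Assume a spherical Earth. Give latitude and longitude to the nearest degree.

≈ (65°S, 18°E)

Convert each endpoint to a unit vector on the sphere (x = cos φ cos λ, y = cos φ sin λ, z = sin φ).
The central angle between the endpoints is δ = arccos(p₁·p₂) ≈ 2.492 rad (142.8°).
Interpolate at f = 3/8 with slerp weights a = sin((1−f)δ)/sin δ ≈ 1.653, b = sin(fδ)/sin δ ≈ 1.330.
p = a·p₁ + b·p₂ ≈ (0.396, 0.132, -0.909); φ = arcsin(p_z) ≈ -65.33°, λ = atan2(p_y, p_x) ≈ 18.45°.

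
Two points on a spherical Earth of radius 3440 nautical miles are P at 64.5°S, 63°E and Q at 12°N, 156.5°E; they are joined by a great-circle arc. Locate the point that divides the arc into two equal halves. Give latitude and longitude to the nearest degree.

Convert each endpoint to a unit vector on the sphere (x = cos φ cos λ, y = cos φ sin λ, z = sin φ).
The central angle between the endpoints is δ = arccos(p₁·p₂) ≈ 1.786 rad (102.3°).
Interpolate at f = 1/2 with slerp weights a = sin((1−f)δ)/sin δ ≈ 0.797, b = sin(fδ)/sin δ ≈ 0.797.
p = a·p₁ + b·p₂ ≈ (-0.559, 0.617, -0.554); φ = arcsin(p_z) ≈ -33.63°, λ = atan2(p_y, p_x) ≈ 132.20°.

≈ 34°S, 132°E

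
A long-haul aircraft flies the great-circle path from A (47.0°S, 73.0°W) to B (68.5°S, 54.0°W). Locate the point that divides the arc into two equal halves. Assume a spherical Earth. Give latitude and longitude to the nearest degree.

≈ (58°S, 66°W)

The haversine formula gives a central angle δ ≈ 0.411 rad (23.5°) between the endpoints.
Interpolate at f = 1/2 with slerp weights a = sin((1−f)δ)/sin δ ≈ 0.511, b = sin(fδ)/sin δ ≈ 0.511.
p = a·p₁ + b·p₂ ≈ (0.212, -0.485, -0.849); φ = arcsin(p_z) ≈ -58.07°, λ = atan2(p_y, p_x) ≈ -66.38°.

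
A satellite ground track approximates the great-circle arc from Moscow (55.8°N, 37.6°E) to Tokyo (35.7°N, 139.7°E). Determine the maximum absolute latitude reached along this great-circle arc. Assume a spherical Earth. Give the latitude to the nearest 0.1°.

The great circle lies in the plane with unit normal n̂ = (p₁ × p₂)/|p₁ × p₂|.
Here n̂_z ≈ +0.484; the vertex latitude is φ_max = arccos|n̂_z| ≈ 61.1°.
Check via Clairaut: cos φ_max = |cos φ₁| · sin C = cos(55.8°)·sin(59.4°) ≈ 0.484, again giving ≈ 61.1°.

≈ 61.1°N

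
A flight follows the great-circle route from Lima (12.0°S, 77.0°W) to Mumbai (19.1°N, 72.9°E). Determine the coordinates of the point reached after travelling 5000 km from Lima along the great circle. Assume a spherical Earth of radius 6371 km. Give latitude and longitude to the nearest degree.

Write both endpoints as unit vectors p₁, p₂ with components (cos φ cos λ, cos φ sin λ, sin φ).
The central angle between the endpoints is δ = arccos(p₁·p₂) ≈ 2.621 rad (150.2°). The total great-circle distance is δ·R ≈ 2.621 × 6371 ≈ 16701 km, so the target fraction is f = 5000/16701 ≈ 0.299.
Interpolate at f ≈ 0.299 with slerp weights a = sin((1−f)δ)/sin δ ≈ 1.941, b = sin(fδ)/sin δ ≈ 1.422.
p = a·p₁ + b·p₂ ≈ (0.822, -0.566, 0.062); φ = arcsin(p_z) ≈ 3.53°, λ = atan2(p_y, p_x) ≈ -34.55°.

≈ 4°N, 35°W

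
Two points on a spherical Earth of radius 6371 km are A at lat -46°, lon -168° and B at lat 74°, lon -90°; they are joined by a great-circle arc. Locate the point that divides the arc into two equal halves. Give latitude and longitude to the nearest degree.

≈ lat 17°, lon -148°

Convert each endpoint to a unit vector on the sphere (x = cos φ cos λ, y = cos φ sin λ, z = sin φ).
The central angle between the endpoints is δ = arccos(p₁·p₂) ≈ 2.281 rad (130.7°).
Interpolate at f = 1/2 with slerp weights a = sin((1−f)δ)/sin δ ≈ 1.198, b = sin(fδ)/sin δ ≈ 1.198.
p = a·p₁ + b·p₂ ≈ (-0.814, -0.503, 0.290); φ = arcsin(p_z) ≈ 16.85°, λ = atan2(p_y, p_x) ≈ -148.27°.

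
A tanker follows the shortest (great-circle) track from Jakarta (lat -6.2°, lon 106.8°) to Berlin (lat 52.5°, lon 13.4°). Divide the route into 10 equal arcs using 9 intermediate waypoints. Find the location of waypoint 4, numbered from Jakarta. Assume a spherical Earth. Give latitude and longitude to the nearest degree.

The haversine formula gives a central angle δ ≈ 1.693 rad (97.0°) between the endpoints.
Interpolate at f = 4/10 with slerp weights a = sin((1−f)δ)/sin δ ≈ 0.856, b = sin(fδ)/sin δ ≈ 0.631.
p = a·p₁ + b·p₂ ≈ (0.128, 0.904, 0.408); φ = arcsin(p_z) ≈ 24.10°, λ = atan2(p_y, p_x) ≈ 81.95°.

≈ lat 24°, lon 82°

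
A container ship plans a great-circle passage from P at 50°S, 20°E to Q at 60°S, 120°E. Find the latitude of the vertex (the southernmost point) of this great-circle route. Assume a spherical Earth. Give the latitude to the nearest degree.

≈ 67°S

The great circle lies in the plane with unit normal n̂ = (p₁ × p₂)/|p₁ × p₂|.
Here n̂_z ≈ +0.399; the vertex latitude is φ_max = arccos|n̂_z| ≈ 66.5°.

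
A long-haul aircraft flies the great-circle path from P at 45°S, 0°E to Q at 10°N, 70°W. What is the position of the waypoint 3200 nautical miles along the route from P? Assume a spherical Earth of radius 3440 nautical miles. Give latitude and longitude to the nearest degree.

Write both endpoints as unit vectors p₁, p₂ with components (cos φ cos λ, cos φ sin λ, sin φ).
The central angle between the endpoints is δ = arccos(p₁·p₂) ≈ 1.455 rad (83.4°). The total great-circle distance is δ·R ≈ 1.455 × 3440 ≈ 5006 nmi, so the target fraction is f = 3200/5006 ≈ 0.639.
Interpolate at f ≈ 0.639 with slerp weights a = sin((1−f)δ)/sin δ ≈ 0.505, b = sin(fδ)/sin δ ≈ 0.807.
p = a·p₁ + b·p₂ ≈ (0.629, -0.747, -0.217); φ = arcsin(p_z) ≈ -12.51°, λ = atan2(p_y, p_x) ≈ -49.92°.

≈ 13°S, 50°W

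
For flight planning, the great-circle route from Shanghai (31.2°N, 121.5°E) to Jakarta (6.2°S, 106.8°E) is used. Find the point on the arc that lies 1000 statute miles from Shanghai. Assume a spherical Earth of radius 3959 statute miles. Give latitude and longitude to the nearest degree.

≈ 18°N, 116°E

Convert each endpoint to a unit vector on the sphere (x = cos φ cos λ, y = cos φ sin λ, z = sin φ).
The central angle between the endpoints is δ = arccos(p₁·p₂) ≈ 0.697 rad (40.0°). The total great-circle distance is δ·R ≈ 0.697 × 3959 ≈ 2761 mi, so the target fraction is f = 1000/2761 ≈ 0.362.
Interpolate at f ≈ 0.362 with slerp weights a = sin((1−f)δ)/sin δ ≈ 0.670, b = sin(fδ)/sin δ ≈ 0.389.
p = a·p₁ + b·p₂ ≈ (-0.411, 0.859, 0.305); φ = arcsin(p_z) ≈ 17.76°, λ = atan2(p_y, p_x) ≈ 115.58°.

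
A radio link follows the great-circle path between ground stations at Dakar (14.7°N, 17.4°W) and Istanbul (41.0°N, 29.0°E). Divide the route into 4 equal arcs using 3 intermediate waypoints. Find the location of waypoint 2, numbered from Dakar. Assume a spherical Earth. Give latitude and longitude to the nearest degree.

Write both endpoints as unit vectors p₁, p₂ with components (cos φ cos λ, cos φ sin λ, sin φ).
The central angle between the endpoints is δ = arccos(p₁·p₂) ≈ 0.837 rad (47.9°).
Interpolate at f = 2/4 with slerp weights a = sin((1−f)δ)/sin δ ≈ 0.547, b = sin(fδ)/sin δ ≈ 0.547.
p = a·p₁ + b·p₂ ≈ (0.866, 0.042, 0.498); φ = arcsin(p_z) ≈ 29.86°, λ = atan2(p_y, p_x) ≈ 2.77°.

≈ (30°N, 3°E)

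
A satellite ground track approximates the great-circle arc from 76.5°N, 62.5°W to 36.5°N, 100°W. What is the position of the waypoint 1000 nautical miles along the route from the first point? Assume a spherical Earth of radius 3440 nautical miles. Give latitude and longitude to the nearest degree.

≈ 62°N, 88°W

The haversine formula gives a central angle δ ≈ 0.756 rad (43.3°) between the endpoints. The total great-circle distance is δ·R ≈ 0.756 × 3440 ≈ 2602 nmi, so the target fraction is f = 1000/2602 ≈ 0.384.
Interpolate at f ≈ 0.384 with slerp weights a = sin((1−f)δ)/sin δ ≈ 0.654, b = sin(fδ)/sin δ ≈ 0.418.
p = a·p₁ + b·p₂ ≈ (0.012, -0.466, 0.885); φ = arcsin(p_z) ≈ 62.21°, λ = atan2(p_y, p_x) ≈ -88.50°.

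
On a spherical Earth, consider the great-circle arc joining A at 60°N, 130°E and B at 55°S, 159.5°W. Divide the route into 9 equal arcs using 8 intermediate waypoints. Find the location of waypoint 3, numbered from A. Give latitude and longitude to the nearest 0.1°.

≈ 23.0°N, 160.2°E

From cos δ = sin φ₁ sin φ₂ + cos φ₁ cos φ₂ cos Δλ, the central angle is δ ≈ 2.232 rad (127.9°).
Interpolate at f = 3/9 with slerp weights a = sin((1−f)δ)/sin δ ≈ 1.262, b = sin(fδ)/sin δ ≈ 0.858.
p = a·p₁ + b·p₂ ≈ (-0.866, 0.311, 0.391); φ = arcsin(p_z) ≈ 22.99°, λ = atan2(p_y, p_x) ≈ 160.24°.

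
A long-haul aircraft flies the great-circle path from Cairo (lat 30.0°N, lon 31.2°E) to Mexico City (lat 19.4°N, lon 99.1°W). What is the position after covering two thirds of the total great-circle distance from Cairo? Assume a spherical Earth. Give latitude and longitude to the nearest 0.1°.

Convert each endpoint to a unit vector on the sphere (x = cos φ cos λ, y = cos φ sin λ, z = sin φ).
The central angle between the endpoints is δ = arccos(p₁·p₂) ≈ 1.941 rad (111.2°).
Interpolate at f = 2/3 with slerp weights a = sin((1−f)δ)/sin δ ≈ 0.647, b = sin(fδ)/sin δ ≈ 1.032.
p = a·p₁ + b·p₂ ≈ (0.325, -0.671, 0.666); φ = arcsin(p_z) ≈ 41.78°, λ = atan2(p_y, p_x) ≈ -64.15°.

≈ lat 41.8°N, lon 64.1°W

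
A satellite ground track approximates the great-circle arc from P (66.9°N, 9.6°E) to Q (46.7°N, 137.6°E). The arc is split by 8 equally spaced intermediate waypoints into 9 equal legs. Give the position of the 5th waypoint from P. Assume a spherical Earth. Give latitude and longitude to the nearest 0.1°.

The haversine formula gives a central angle δ ≈ 1.043 rad (59.8°) between the endpoints.
Interpolate at f = 5/9 with slerp weights a = sin((1−f)δ)/sin δ ≈ 0.518, b = sin(fδ)/sin δ ≈ 0.634.
p = a·p₁ + b·p₂ ≈ (-0.121, 0.327, 0.937); φ = arcsin(p_z) ≈ 69.60°, λ = atan2(p_y, p_x) ≈ 110.27°.

≈ (69.6°N, 110.3°E)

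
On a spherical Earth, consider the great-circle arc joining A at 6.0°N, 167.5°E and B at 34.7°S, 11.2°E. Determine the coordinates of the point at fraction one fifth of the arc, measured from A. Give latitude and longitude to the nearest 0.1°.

≈ 17.7°S, 151.0°E

From cos δ = sin φ₁ sin φ₂ + cos φ₁ cos φ₂ cos Δλ, the central angle is δ ≈ 2.512 rad (143.9°).
Interpolate at f = 1/5 with slerp weights a = sin((1−f)δ)/sin δ ≈ 1.537, b = sin(fδ)/sin δ ≈ 0.818.
p = a·p₁ + b·p₂ ≈ (-0.833, 0.461, -0.305); φ = arcsin(p_z) ≈ -17.74°, λ = atan2(p_y, p_x) ≈ 151.02°.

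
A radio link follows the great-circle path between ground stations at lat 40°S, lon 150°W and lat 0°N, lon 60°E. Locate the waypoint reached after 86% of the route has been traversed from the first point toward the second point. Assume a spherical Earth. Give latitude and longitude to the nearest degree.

≈ lat 16°S, lon 70°E

Convert each endpoint to a unit vector on the sphere (x = cos φ cos λ, y = cos φ sin λ, z = sin φ).
The central angle between the endpoints is δ = arccos(p₁·p₂) ≈ 2.296 rad (131.6°).
Interpolate at f = 0.86 with slerp weights a = sin((1−f)δ)/sin δ ≈ 0.422, b = sin(fδ)/sin δ ≈ 1.229.
p = a·p₁ + b·p₂ ≈ (0.334, 0.903, -0.271); φ = arcsin(p_z) ≈ -15.75°, λ = atan2(p_y, p_x) ≈ 69.67°.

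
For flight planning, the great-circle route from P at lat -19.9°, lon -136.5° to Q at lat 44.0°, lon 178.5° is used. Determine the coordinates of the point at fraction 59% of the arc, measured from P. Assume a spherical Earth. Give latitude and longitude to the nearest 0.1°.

Write both endpoints as unit vectors p₁, p₂ with components (cos φ cos λ, cos φ sin λ, sin φ).
The central angle between the endpoints is δ = arccos(p₁·p₂) ≈ 1.327 rad (76.0°).
Interpolate at f = 0.59 with slerp weights a = sin((1−f)δ)/sin δ ≈ 0.533, b = sin(fδ)/sin δ ≈ 0.727.
p = a·p₁ + b·p₂ ≈ (-0.886, -0.331, 0.323); φ = arcsin(p_z) ≈ 18.86°, λ = atan2(p_y, p_x) ≈ -159.49°.

≈ lat 18.9°, lon -159.5°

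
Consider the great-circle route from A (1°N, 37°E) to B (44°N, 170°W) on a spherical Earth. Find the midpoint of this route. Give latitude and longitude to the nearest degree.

≈ (56°N, 79°E)

Convert each endpoint to a unit vector on the sphere (x = cos φ cos λ, y = cos φ sin λ, z = sin φ).
The central angle between the endpoints is δ = arccos(p₁·p₂) ≈ 2.251 rad (129.0°).
Interpolate at f = 1/2 with slerp weights a = sin((1−f)δ)/sin δ ≈ 1.160, b = sin(fδ)/sin δ ≈ 1.160.
p = a·p₁ + b·p₂ ≈ (0.105, 0.553, 0.826); φ = arcsin(p_z) ≈ 55.73°, λ = atan2(p_y, p_x) ≈ 79.30°.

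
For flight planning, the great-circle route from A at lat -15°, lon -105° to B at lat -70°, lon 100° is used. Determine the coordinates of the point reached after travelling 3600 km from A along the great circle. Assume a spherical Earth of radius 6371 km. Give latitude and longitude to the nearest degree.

≈ lat -47°, lon -112°

Convert each endpoint to a unit vector on the sphere (x = cos φ cos λ, y = cos φ sin λ, z = sin φ).
The central angle between the endpoints is δ = arccos(p₁·p₂) ≈ 1.627 rad (93.2°). The total great-circle distance is δ·R ≈ 1.627 × 6371 ≈ 10366 km, so the target fraction is f = 3600/10366 ≈ 0.347.
Interpolate at f ≈ 0.347 with slerp weights a = sin((1−f)δ)/sin δ ≈ 0.875, b = sin(fδ)/sin δ ≈ 0.536.
p = a·p₁ + b·p₂ ≈ (-0.251, -0.635, -0.730); φ = arcsin(p_z) ≈ -46.92°, λ = atan2(p_y, p_x) ≈ -111.52°.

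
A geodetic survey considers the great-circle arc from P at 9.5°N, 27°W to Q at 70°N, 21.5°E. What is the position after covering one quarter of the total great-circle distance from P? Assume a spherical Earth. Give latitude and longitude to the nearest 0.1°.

≈ 25.7°N, 21.9°W

Write both endpoints as unit vectors p₁, p₂ with components (cos φ cos λ, cos φ sin λ, sin φ).
The central angle between the endpoints is δ = arccos(p₁·p₂) ≈ 1.182 rad (67.8°).
Interpolate at f = 1/4 with slerp weights a = sin((1−f)δ)/sin δ ≈ 0.837, b = sin(fδ)/sin δ ≈ 0.315.
p = a·p₁ + b·p₂ ≈ (0.836, -0.336, 0.434); φ = arcsin(p_z) ≈ 25.72°, λ = atan2(p_y, p_x) ≈ -21.87°.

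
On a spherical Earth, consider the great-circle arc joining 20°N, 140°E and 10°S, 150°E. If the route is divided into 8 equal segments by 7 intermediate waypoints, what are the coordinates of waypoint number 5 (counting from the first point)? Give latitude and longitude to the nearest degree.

Convert each endpoint to a unit vector on the sphere (x = cos φ cos λ, y = cos φ sin λ, z = sin φ).
The central angle between the endpoints is δ = arccos(p₁·p₂) ≈ 0.551 rad (31.6°).
Interpolate at f = 5/8 with slerp weights a = sin((1−f)δ)/sin δ ≈ 0.392, b = sin(fδ)/sin δ ≈ 0.645.
p = a·p₁ + b·p₂ ≈ (-0.832, 0.554, 0.022); φ = arcsin(p_z) ≈ 1.26°, λ = atan2(p_y, p_x) ≈ 146.33°.

≈ 1°N, 146°E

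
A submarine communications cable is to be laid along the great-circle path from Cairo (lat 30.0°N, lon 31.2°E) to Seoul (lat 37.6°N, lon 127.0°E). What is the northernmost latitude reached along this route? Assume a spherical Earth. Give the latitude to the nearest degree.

The great circle lies in the plane with unit normal n̂ = (p₁ × p₂)/|p₁ × p₂|.
Here n̂_z ≈ +0.702; the vertex latitude is φ_max = arccos|n̂_z| ≈ 45.4°.
Check via Clairaut: cos φ_max = |cos φ₁| · sin C = cos(30.0°)·sin(54.2°) ≈ 0.702, again giving ≈ 45.4°.

≈ 45°N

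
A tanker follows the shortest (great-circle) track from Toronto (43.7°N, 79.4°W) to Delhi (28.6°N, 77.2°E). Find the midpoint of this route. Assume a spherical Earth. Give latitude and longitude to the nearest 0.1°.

Convert each endpoint to a unit vector on the sphere (x = cos φ cos λ, y = cos φ sin λ, z = sin φ).
The central angle between the endpoints is δ = arccos(p₁·p₂) ≈ 1.825 rad (104.6°).
Interpolate at f = 1/2 with slerp weights a = sin((1−f)δ)/sin δ ≈ 0.817, b = sin(fδ)/sin δ ≈ 0.817.
p = a·p₁ + b·p₂ ≈ (0.268, 0.119, 0.956); φ = arcsin(p_z) ≈ 72.96°, λ = atan2(p_y, p_x) ≈ 23.96°.

≈ (73.0°N, 24.0°E)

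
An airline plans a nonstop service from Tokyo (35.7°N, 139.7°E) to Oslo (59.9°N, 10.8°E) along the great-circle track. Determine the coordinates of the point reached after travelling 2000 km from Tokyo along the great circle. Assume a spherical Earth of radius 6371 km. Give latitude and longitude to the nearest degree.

≈ (52°N, 128°E)

Write both endpoints as unit vectors p₁, p₂ with components (cos φ cos λ, cos φ sin λ, sin φ).
The central angle between the endpoints is δ = arccos(p₁·p₂) ≈ 1.319 rad (75.6°). The total great-circle distance is δ·R ≈ 1.319 × 6371 ≈ 8404 km, so the target fraction is f = 2000/8404 ≈ 0.238.
Interpolate at f ≈ 0.238 with slerp weights a = sin((1−f)δ)/sin δ ≈ 0.872, b = sin(fδ)/sin δ ≈ 0.319.
p = a·p₁ + b·p₂ ≈ (-0.383, 0.488, 0.785); φ = arcsin(p_z) ≈ 51.68°, λ = atan2(p_y, p_x) ≈ 128.12°.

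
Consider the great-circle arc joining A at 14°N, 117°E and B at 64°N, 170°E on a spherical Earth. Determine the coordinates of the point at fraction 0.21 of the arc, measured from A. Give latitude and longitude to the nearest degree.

Write both endpoints as unit vectors p₁, p₂ with components (cos φ cos λ, cos φ sin λ, sin φ).
The central angle between the endpoints is δ = arccos(p₁·p₂) ≈ 1.078 rad (61.7°).
Interpolate at f = 0.21 with slerp weights a = sin((1−f)δ)/sin δ ≈ 0.854, b = sin(fδ)/sin δ ≈ 0.255.
p = a·p₁ + b·p₂ ≈ (-0.486, 0.758, 0.436); φ = arcsin(p_z) ≈ 25.82°, λ = atan2(p_y, p_x) ≈ 122.69°.

≈ 26°N, 123°E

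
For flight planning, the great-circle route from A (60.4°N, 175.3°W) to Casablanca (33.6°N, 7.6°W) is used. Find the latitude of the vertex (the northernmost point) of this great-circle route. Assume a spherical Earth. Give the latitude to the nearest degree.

The great circle lies in the plane with unit normal n̂ = (p₁ × p₂)/|p₁ × p₂|.
Here n̂_z ≈ +0.088; the vertex latitude is φ_max = arccos|n̂_z| ≈ 85.0°.
Check via Clairaut: cos φ_max = |cos φ₁| · sin C = cos(60.4°)·sin(10.3°) ≈ 0.088, again giving ≈ 85.0°.

≈ 85°N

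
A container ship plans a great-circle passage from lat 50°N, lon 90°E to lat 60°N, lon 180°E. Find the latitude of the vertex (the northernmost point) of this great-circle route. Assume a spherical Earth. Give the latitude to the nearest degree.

The great circle lies in the plane with unit normal n̂ = (p₁ × p₂)/|p₁ × p₂|.
Here n̂_z ≈ +0.430; the vertex latitude is φ_max = arccos|n̂_z| ≈ 64.6°.
Check via Clairaut: cos φ_max = |cos φ₁| · sin C = cos(50.0°)·sin(41.9°) ≈ 0.430, again giving ≈ 64.6°.

≈ 65°N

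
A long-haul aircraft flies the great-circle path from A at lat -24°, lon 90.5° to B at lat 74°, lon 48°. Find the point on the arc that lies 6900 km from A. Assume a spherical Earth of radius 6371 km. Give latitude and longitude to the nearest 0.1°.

≈ lat 37.0°, lon 78.4°

From cos δ = sin φ₁ sin φ₂ + cos φ₁ cos φ₂ cos Δλ, the central angle is δ ≈ 1.778 rad (101.8°). The total great-circle distance is δ·R ≈ 1.778 × 6371 ≈ 11325 km, so the target fraction is f = 6900/11325 ≈ 0.609.
Interpolate at f ≈ 0.609 with slerp weights a = sin((1−f)δ)/sin δ ≈ 0.654, b = sin(fδ)/sin δ ≈ 0.903.
p = a·p₁ + b·p₂ ≈ (0.161, 0.782, 0.602); φ = arcsin(p_z) ≈ 36.99°, λ = atan2(p_y, p_x) ≈ 78.35°.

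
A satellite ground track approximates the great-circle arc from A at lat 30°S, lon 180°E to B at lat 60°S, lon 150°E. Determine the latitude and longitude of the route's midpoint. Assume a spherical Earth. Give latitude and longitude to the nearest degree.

≈ lat 46°S, lon 169°E

Convert each endpoint to a unit vector on the sphere (x = cos φ cos λ, y = cos φ sin λ, z = sin φ).
The central angle between the endpoints is δ = arccos(p₁·p₂) ≈ 0.630 rad (36.1°).
Interpolate at f = 1/2 with slerp weights a = sin((1−f)δ)/sin δ ≈ 0.526, b = sin(fδ)/sin δ ≈ 0.526.
p = a·p₁ + b·p₂ ≈ (-0.683, 0.131, -0.718); φ = arcsin(p_z) ≈ -45.92°, λ = atan2(p_y, p_x) ≈ 169.11°.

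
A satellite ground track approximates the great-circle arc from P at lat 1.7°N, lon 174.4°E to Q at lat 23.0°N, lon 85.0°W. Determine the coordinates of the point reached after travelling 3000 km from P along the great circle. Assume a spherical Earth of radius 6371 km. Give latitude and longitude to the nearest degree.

Convert each endpoint to a unit vector on the sphere (x = cos φ cos λ, y = cos φ sin λ, z = sin φ).
The central angle between the endpoints is δ = arccos(p₁·p₂) ≈ 1.729 rad (99.1°). The total great-circle distance is δ·R ≈ 1.729 × 6371 ≈ 11016 km, so the target fraction is f = 3000/11016 ≈ 0.272.
Interpolate at f ≈ 0.272 with slerp weights a = sin((1−f)δ)/sin δ ≈ 0.964, b = sin(fδ)/sin δ ≈ 0.459.
p = a·p₁ + b·p₂ ≈ (-0.922, -0.327, 0.208); φ = arcsin(p_z) ≈ 12.01°, λ = atan2(p_y, p_x) ≈ -160.45°.

≈ lat 12°N, lon 160°W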